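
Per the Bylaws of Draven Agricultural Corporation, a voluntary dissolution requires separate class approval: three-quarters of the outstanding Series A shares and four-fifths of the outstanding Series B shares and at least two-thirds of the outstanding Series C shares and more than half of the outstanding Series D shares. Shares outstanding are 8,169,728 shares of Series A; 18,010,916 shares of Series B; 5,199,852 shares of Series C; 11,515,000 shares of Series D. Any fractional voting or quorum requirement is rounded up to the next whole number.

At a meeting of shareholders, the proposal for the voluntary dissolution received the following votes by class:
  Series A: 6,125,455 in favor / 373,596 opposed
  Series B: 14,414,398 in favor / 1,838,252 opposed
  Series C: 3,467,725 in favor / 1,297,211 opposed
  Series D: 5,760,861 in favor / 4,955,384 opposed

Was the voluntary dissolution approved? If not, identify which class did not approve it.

Series A: 3/4 of 8169728 = 6127296; 6,127,296 required, 6,125,455 in favor — not approved.
Series B: 4/5 of 18010916 = 14408732.80, rounded up to 14408733; 14,408,733 required, 14,414,398 in favor — approved.
Series C: 2/3 of 5199852 = 3466568; 3,466,568 required, 3,467,725 in favor — approved.
Series D: a majority of 11515000 is 5757501; 5,757,501 required, 5,760,861 in favor — approved.

Not approved — the Series A shares did not give the required vote.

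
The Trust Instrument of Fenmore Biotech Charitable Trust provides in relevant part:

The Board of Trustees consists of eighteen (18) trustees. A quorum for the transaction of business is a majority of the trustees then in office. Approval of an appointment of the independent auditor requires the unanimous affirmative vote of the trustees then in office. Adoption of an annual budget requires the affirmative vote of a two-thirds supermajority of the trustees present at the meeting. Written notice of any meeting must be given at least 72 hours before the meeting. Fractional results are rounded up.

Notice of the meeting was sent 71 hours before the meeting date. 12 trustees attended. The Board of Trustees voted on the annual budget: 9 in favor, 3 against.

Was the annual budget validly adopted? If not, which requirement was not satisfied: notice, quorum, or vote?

Invalid — notice requirement not satisfied.

Notice: 71 hours given; 72 required (71 < 72). Not satisfied.
Quorum: 12 present; quorum is 10. Satisfied.
Vote: the annual budget requires two-thirds of the trustees present (12). 2/3 of 12 = 8, so 8 affirmative votes are needed; 9 voted in favor. Satisfied.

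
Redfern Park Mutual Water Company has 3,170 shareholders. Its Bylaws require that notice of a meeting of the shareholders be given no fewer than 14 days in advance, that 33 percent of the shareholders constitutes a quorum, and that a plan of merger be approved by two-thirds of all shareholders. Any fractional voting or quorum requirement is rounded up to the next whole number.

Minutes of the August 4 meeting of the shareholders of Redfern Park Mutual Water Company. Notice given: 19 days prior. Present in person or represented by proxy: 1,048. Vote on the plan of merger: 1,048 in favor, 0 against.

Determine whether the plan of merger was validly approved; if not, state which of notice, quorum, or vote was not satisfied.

Notice: 19 days given; 14 required. Satisfied.
Quorum: 33% of 3,170 = 1,046.10, rounded up to 1,047; 1,048 present. Satisfied.
Vote: requires two-thirds of all shareholders (3,170); 2/3 of 3170 = 2113.33, rounded up to 2114, so 2,114 needed; 1,048 in favor. Not satisfied.

Invalid — vote requirement not satisfied.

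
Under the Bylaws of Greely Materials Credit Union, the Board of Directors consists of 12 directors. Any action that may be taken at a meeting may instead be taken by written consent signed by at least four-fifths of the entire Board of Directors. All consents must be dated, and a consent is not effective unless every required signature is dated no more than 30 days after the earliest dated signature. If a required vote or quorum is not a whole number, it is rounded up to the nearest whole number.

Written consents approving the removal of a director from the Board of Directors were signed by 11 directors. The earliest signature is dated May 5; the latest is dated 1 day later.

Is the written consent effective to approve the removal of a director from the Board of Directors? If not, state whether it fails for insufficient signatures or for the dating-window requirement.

Effective — both the signature and dating-window requirements are satisfied.

Signatures required: at least four-fifths of 12 — 4/5 of 12 = 9.60, rounded up to 10, so 10 needed; 11 signed. Sufficient.
Dating window: the latest signature is 1 day after the earliest; the limit is 30 days. Within the window.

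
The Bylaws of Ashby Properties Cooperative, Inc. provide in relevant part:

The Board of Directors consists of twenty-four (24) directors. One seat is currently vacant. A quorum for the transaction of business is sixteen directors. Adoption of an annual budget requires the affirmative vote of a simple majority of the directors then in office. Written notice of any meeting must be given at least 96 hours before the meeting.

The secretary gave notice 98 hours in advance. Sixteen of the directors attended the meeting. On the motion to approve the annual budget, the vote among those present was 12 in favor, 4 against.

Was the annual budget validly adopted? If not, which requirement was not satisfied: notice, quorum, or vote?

Valid — all requirements satisfied.

Notice: 98 hours given; 96 required (98 ≥ 96). Satisfied.
Quorum: 16 present; quorum is 16. Satisfied.
Vote: the annual budget requires a majority of the directors then in office (23). A majority of 23 is 12, so 12 affirmative votes are needed; 12 voted in favor. Satisfied.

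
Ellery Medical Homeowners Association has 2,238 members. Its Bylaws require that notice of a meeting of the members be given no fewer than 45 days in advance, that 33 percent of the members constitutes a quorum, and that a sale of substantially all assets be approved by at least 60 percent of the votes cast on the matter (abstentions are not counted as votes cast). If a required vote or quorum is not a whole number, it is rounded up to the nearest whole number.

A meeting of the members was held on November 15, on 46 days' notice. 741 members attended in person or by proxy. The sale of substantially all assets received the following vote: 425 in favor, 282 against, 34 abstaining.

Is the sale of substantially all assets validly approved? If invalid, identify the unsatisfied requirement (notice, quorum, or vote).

Valid — all requirements satisfied.

Notice: 46 days given; 45 required. Satisfied.
Quorum: 33% of 2,238 = 738.54, rounded up to 739; 741 present. Satisfied.
Vote: requires three-fifths of the votes cast (741 − 34 abstaining = 707); 3/5 of 707 = 424.20, rounded up to 425, so 425 needed; 425 in favor. Satisfied.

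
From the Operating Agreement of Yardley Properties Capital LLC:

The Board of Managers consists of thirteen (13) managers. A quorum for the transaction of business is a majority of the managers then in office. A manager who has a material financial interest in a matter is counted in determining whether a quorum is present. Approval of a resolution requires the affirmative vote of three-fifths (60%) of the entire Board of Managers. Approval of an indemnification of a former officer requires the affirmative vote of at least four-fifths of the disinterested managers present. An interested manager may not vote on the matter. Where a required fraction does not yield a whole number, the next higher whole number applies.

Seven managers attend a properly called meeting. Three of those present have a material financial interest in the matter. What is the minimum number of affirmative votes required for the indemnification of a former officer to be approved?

4

The indemnification of a former officer requires four-fifths of the disinterested managers present (7 − 3 = 4).
4/5 of 4 = 3.20, rounded up to 4.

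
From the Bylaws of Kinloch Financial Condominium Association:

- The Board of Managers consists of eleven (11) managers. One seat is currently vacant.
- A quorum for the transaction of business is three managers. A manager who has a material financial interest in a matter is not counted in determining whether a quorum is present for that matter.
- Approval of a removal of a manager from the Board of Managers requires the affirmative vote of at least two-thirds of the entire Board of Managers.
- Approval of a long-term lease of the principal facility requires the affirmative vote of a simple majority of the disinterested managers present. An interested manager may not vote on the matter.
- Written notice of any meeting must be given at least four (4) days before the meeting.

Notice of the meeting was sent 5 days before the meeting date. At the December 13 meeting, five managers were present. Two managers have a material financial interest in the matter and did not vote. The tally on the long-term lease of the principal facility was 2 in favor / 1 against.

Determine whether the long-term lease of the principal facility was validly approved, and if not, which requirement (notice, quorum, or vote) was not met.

Notice: 5 days given; 4 required (5 ≥ 4). Satisfied.
Quorum: 5 present, but the 2 interested managers do not count, leaving 3. Quorum is 3. Satisfied.
Vote: the long-term lease of the principal facility requires a majority of the disinterested managers present (5 − 2 = 3). A majority of 3 is 2, so 2 affirmative votes are needed; 2 voted in favor. Satisfied.

Valid — all requirements satisfied.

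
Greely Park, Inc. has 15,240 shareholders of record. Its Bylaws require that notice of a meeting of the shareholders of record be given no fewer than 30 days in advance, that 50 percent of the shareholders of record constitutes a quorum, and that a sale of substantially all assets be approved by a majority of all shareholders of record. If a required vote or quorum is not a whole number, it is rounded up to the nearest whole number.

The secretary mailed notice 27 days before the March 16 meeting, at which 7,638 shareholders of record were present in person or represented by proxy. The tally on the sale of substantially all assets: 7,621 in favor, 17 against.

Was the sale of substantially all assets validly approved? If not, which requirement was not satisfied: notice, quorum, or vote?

Invalid — notice requirement not satisfied.

Notice: 27 days given; 30 required. Not satisfied.
Quorum: 50% of 15,240 = 7,620; 7,638 present. Satisfied.
Vote: requires a majority of all shareholders of record (15,240); a majority of 15240 is 7621, so 7,621 needed; 7,621 in favor. Satisfied.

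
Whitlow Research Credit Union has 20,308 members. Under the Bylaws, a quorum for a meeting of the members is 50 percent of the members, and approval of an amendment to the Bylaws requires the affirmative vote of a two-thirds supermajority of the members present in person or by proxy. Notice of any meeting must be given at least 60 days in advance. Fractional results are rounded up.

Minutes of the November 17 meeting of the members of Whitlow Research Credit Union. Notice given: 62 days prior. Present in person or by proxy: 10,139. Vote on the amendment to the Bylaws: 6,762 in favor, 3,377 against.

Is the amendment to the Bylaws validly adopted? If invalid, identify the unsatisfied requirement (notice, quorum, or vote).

Invalid — quorum requirement not satisfied.

Notice: 62 days given; 60 required. Satisfied.
Quorum: 50% of 20,308 = 10,154; 10,139 present. Not satisfied.
Vote: requires two-thirds of those present (10,139); 2/3 of 10139 = 6759.33, rounded up to 6760, so 6,760 needed; 6,762 in favor. Satisfied.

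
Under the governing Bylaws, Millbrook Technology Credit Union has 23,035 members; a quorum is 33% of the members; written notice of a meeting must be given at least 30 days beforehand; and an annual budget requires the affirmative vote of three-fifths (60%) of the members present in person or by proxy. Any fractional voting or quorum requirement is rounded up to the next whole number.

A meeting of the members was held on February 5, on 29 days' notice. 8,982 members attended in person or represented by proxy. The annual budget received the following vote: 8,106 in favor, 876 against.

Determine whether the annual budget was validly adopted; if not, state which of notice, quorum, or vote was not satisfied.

Notice: 29 days given; 30 required. Not satisfied.
Quorum: 33% of 23,035 = 7,601.55, rounded up to 7,602; 8,982 present. Satisfied.
Vote: requires three-fifths of those present (8,982); 3/5 of 8982 = 5389.20, rounded up to 5390, so 5,390 needed; 8,106 in favor. Satisfied.

Invalid — notice requirement not satisfied.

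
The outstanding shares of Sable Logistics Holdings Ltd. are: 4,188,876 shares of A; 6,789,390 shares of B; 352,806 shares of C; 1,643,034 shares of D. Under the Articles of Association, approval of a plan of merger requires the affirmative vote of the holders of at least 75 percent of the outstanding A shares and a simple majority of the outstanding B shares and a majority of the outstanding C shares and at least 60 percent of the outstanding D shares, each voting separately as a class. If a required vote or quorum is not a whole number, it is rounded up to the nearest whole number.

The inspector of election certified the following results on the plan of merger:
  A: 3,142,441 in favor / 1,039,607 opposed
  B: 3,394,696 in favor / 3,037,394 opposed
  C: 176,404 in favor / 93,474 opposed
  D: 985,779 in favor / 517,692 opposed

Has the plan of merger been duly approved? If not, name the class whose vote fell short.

A: 3/4 of 4188876 = 3141657; 3,141,657 required, 3,142,441 in favor — approved.
B: a majority of 6789390 is 3394696; 3,394,696 required, 3,394,696 in favor — approved.
C: a majority of 352806 is 176404; 176,404 required, 176,404 in favor — approved.
D: 3/5 of 1643034 = 985820.40, rounded up to 985821; 985,821 required, 985,779 in favor — not approved.

Not approved — the D shares did not give the required vote.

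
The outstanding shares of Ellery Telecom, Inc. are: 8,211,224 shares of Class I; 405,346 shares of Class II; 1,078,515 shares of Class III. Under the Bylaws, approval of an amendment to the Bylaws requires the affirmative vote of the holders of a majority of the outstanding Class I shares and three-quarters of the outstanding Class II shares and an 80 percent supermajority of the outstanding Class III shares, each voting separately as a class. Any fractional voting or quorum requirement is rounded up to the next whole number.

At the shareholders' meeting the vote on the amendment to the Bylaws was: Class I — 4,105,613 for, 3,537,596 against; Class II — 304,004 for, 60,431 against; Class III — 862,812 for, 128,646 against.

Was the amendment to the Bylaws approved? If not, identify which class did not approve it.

Class I: a majority of 8211224 is 4105613; 4,105,613 required, 4,105,613 in favor — approved.
Class II: 3/4 of 405346 = 304009.50, rounded up to 304010; 304,010 required, 304,004 in favor — not approved.
Class III: 4/5 of 1078515 = 862812; 862,812 required, 862,812 in favor — approved.

Not approved — the Class II shares did not give the required vote.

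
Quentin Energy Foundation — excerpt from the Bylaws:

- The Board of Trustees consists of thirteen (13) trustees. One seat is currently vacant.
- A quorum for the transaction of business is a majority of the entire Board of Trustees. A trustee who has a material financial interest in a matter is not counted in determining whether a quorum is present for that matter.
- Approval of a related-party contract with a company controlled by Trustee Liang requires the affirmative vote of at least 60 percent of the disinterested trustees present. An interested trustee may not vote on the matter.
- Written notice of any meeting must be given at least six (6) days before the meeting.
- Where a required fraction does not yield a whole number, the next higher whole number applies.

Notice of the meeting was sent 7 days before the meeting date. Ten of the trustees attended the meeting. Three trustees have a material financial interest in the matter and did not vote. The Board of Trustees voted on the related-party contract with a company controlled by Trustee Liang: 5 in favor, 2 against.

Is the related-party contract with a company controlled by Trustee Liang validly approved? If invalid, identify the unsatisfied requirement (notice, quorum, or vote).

Valid — all requirements satisfied.

Notice: 7 days given; 6 required (7 ≥ 6). Satisfied.
Quorum: 10 present, but the 3 interested trustees do not count, leaving 7. Quorum is 7. Satisfied.
Vote: the related-party contract with a company controlled by Trustee Liang requires three-fifths of the disinterested trustees present (10 − 3 = 7). 3/5 of 7 = 4.20, rounded up to 5, so 5 affirmative votes are needed; 5 voted in favor. Satisfied.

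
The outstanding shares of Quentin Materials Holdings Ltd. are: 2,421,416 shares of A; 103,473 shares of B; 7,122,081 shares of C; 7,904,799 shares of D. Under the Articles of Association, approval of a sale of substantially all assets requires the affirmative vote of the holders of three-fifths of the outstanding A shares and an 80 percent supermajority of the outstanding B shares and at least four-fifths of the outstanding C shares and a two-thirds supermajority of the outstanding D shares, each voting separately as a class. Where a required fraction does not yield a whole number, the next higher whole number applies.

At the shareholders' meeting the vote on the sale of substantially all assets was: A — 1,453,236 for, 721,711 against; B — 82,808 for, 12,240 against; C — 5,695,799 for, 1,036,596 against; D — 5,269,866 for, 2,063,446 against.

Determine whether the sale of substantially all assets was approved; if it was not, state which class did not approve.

A: 3/5 of 2421416 = 1452849.60, rounded up to 1452850; 1,452,850 required, 1,453,236 in favor — approved.
B: 4/5 of 103473 = 82778.40, rounded up to 82779; 82,779 required, 82,808 in favor — approved.
C: 4/5 of 7122081 = 5697664.80, rounded up to 5697665; 5,697,665 required, 5,695,799 in favor — not approved.
D: 2/3 of 7904799 = 5269866; 5,269,866 required, 5,269,866 in favor — approved.

Not approved — the C shares did not give the required vote.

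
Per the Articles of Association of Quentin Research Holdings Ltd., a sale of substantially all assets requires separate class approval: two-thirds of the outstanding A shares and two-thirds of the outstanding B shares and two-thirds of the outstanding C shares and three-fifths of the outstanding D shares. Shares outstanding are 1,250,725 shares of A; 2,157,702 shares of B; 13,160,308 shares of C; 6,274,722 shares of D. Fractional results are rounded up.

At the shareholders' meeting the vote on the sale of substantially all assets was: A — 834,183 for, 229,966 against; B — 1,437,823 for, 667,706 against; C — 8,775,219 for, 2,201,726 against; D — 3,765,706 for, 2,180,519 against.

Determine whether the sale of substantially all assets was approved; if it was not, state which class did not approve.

A: 2/3 of 1250725 = 833816.67, rounded up to 833817; 833,817 required, 834,183 in favor — approved.
B: 2/3 of 2157702 = 1438468; 1,438,468 required, 1,437,823 in favor — not approved.
C: 2/3 of 13160308 = 8773538.67, rounded up to 8773539; 8,773,539 required, 8,775,219 in favor — approved.
D: 3/5 of 6274722 = 3764833.20, rounded up to 3764834; 3,764,834 required, 3,765,706 in favor — approved.

Not approved — the B shares did not give the required vote.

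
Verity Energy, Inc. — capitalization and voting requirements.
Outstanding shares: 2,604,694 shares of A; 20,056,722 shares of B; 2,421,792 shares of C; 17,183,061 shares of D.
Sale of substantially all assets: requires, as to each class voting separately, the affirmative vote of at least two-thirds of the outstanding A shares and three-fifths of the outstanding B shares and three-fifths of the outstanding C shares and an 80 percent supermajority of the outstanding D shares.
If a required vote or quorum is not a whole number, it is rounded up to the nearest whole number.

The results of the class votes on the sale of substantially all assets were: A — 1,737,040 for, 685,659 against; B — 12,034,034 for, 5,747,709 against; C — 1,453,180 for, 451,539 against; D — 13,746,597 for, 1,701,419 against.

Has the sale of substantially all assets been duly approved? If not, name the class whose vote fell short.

A: 2/3 of 2604694 = 1736462.67, rounded up to 1736463; 1,736,463 required, 1,737,040 in favor — approved.
B: 3/5 of 20056722 = 12034033.20, rounded up to 12034034; 12,034,034 required, 12,034,034 in favor — approved.
C: 3/5 of 2421792 = 1453075.20, rounded up to 1453076; 1,453,076 required, 1,453,180 in favor — approved.
D: 4/5 of 17183061 = 13746448.80, rounded up to 13746449; 13,746,449 required, 13,746,597 in favor — approved.

Approved — every class gave the required vote.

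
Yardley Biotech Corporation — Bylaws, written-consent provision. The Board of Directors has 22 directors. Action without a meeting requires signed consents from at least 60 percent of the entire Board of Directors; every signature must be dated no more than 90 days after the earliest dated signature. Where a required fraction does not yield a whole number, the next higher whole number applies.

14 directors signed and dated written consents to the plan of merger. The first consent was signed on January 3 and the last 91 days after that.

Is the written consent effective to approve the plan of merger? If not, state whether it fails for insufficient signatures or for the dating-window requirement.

Signatures required: at least 60 percent of 22 — 3/5 of 22 = 13.20, rounded up to 14, so 14 needed; 14 signed. Sufficient.
Dating window: the latest signature is 91 days after the earliest; the limit is 90 days. Outside the window.

Not effective — dating-window requirement not satisfied.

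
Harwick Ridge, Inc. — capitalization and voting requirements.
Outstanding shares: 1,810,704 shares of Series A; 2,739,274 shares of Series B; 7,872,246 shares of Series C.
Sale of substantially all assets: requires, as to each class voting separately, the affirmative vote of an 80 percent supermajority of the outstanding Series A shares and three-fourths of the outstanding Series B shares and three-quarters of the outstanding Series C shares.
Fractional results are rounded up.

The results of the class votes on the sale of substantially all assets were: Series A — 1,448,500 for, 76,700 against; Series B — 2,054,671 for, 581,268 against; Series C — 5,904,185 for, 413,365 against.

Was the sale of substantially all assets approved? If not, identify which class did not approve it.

Series A: 4/5 of 1810704 = 1448563.20, rounded up to 1448564; 1,448,564 required, 1,448,500 in favor — not approved.
Series B: 3/4 of 2739274 = 2054455.50, rounded up to 2054456; 2,054,456 required, 2,054,671 in favor — approved.
Series C: 3/4 of 7872246 = 5904184.50, rounded up to 5904185; 5,904,185 required, 5,904,185 in favor — approved.

Not approved — the Series A shares did not give the required vote.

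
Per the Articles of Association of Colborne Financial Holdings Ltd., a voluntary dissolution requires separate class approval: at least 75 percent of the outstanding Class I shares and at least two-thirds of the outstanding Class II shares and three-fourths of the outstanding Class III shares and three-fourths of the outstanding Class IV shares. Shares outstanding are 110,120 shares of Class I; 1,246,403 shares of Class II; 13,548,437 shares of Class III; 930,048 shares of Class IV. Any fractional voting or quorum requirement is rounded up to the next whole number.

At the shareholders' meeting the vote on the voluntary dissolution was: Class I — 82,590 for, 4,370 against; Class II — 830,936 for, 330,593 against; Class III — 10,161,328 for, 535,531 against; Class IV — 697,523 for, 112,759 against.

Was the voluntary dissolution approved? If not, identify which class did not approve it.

Class I: 3/4 of 110120 = 82590; 82,590 required, 82,590 in favor — approved.
Class II: 2/3 of 1246403 = 830935.33, rounded up to 830936; 830,936 required, 830,936 in favor — approved.
Class III: 3/4 of 13548437 = 10161327.75, rounded up to 10161328; 10,161,328 required, 10,161,328 in favor — approved.
Class IV: 3/4 of 930048 = 697536; 697,536 required, 697,523 in favor — not approved.

Not approved — the Class IV shares did not give the required vote.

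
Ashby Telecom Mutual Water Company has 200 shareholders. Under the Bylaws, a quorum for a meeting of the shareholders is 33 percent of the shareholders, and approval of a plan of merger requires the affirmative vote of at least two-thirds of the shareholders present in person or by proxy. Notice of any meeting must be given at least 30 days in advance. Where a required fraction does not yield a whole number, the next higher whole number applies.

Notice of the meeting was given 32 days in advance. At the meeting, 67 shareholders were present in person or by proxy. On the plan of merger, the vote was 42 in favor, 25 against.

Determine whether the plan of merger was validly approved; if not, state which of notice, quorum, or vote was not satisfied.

Notice: 32 days given; 30 required. Satisfied.
Quorum: 33% of 200 = 66; 67 present. Satisfied.
Vote: requires two-thirds of those present (67); 2/3 of 67 = 44.67, rounded up to 45, so 45 needed; 42 in favor. Not satisfied.

Invalid — vote requirement not satisfied.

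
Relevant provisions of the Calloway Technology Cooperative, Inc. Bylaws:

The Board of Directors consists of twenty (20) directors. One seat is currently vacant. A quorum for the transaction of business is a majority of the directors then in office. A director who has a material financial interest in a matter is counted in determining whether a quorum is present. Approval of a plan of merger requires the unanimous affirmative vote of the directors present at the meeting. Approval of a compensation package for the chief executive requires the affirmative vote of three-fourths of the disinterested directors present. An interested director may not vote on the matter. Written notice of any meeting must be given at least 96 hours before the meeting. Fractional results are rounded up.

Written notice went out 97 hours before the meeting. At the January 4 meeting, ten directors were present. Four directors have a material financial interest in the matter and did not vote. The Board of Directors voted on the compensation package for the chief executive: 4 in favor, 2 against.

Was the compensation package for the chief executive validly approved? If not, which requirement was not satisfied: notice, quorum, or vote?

Notice: 97 hours given; 96 required (97 ≥ 96). Satisfied.
Quorum: 10 present (interested directors count toward quorum); quorum is 10. Satisfied.
Vote: the compensation package for the chief executive requires three-fourths of the disinterested directors present (10 − 4 = 6). 3/4 of 6 = 4.50, rounded up to 5, so 5 affirmative votes are needed; 4 voted in favor. Not satisfied.

Invalid — vote requirement not satisfied.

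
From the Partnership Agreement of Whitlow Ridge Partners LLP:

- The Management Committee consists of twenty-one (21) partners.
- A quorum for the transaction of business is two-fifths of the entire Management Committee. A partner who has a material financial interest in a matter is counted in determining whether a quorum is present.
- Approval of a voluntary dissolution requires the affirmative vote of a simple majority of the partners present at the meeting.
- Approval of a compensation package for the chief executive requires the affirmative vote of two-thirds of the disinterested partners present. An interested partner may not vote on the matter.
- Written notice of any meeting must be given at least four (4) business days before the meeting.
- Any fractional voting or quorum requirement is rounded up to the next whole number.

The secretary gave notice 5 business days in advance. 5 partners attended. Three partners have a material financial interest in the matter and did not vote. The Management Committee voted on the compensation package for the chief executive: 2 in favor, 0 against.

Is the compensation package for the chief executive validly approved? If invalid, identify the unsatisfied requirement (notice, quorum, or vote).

Invalid — quorum requirement not satisfied.

Notice: 5 business days given; 4 required (5 ≥ 4). Satisfied.
Quorum: 5 present (interested partners count toward quorum); quorum is 9. Not satisfied.
Vote: the compensation package for the chief executive requires two-thirds of the disinterested partners present (5 − 3 = 2). 2/3 of 2 = 1.33, rounded up to 2, so 2 affirmative votes are needed; 2 voted in favor. Satisfied. (Moot — without a quorum no business can be validly transacted.)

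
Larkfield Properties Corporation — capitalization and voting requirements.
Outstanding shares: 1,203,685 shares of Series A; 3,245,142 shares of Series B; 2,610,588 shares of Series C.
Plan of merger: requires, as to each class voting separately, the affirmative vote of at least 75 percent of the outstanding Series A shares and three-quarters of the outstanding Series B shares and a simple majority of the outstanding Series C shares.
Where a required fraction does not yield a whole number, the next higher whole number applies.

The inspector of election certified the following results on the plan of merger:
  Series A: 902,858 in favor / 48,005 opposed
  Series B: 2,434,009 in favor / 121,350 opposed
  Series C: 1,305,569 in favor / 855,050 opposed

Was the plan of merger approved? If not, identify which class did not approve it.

Series A: 3/4 of 1203685 = 902763.75, rounded up to 902764; 902,764 required, 902,858 in favor — approved.
Series B: 3/4 of 3245142 = 2433856.50, rounded up to 2433857; 2,433,857 required, 2,434,009 in favor — approved.
Series C: a majority of 2610588 is 1305295; 1,305,295 required, 1,305,569 in favor — approved.

Approved — every class gave the required vote.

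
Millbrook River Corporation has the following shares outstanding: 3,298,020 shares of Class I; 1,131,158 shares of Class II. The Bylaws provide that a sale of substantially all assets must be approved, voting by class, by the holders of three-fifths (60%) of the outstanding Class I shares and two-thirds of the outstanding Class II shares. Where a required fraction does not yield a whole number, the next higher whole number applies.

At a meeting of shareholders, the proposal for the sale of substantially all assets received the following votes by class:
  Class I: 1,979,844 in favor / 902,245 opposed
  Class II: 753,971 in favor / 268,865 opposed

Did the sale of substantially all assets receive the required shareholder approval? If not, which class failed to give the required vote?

Not approved — the Class II shares did not give the required vote.

Class I: 3/5 of 3298020 = 1978812; 1,978,812 required, 1,979,844 in favor — approved.
Class II: 2/3 of 1131158 = 754105.33, rounded up to 754106; 754,106 required, 753,971 in favor — not approved.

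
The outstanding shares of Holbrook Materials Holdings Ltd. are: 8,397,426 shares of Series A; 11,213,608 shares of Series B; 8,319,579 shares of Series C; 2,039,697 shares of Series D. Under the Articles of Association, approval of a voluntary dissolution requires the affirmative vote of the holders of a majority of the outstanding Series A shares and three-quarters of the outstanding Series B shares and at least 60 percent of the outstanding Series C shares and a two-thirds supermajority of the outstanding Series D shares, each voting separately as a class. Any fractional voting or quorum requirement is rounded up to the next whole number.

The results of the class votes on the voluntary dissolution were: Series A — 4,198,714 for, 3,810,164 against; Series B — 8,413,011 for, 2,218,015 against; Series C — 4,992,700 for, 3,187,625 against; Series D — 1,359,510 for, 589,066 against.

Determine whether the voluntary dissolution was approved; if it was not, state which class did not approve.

Series A: a majority of 8397426 is 4198714; 4,198,714 required, 4,198,714 in favor — approved.
Series B: 3/4 of 11213608 = 8410206; 8,410,206 required, 8,413,011 in favor — approved.
Series C: 3/5 of 8319579 = 4991747.40, rounded up to 4991748; 4,991,748 required, 4,992,700 in favor — approved.
Series D: 2/3 of 2039697 = 1359798; 1,359,798 required, 1,359,510 in favor — not approved.

Not approved — the Series D shares did not give the required vote.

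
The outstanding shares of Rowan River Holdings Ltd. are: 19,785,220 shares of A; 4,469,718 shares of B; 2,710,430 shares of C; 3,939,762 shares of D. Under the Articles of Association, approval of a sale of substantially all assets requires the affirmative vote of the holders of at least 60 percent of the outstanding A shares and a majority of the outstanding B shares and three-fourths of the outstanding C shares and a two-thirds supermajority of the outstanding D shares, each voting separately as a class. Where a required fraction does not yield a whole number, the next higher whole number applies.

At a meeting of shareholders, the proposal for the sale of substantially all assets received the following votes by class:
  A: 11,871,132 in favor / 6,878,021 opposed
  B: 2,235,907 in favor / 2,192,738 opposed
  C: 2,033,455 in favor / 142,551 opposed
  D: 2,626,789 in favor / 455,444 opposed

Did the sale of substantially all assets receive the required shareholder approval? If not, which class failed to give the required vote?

Approved — every class gave the required vote.

A: 3/5 of 19785220 = 11871132; 11,871,132 required, 11,871,132 in favor — approved.
B: a majority of 4469718 is 2234860; 2,234,860 required, 2,235,907 in favor — approved.
C: 3/4 of 2710430 = 2032822.50, rounded up to 2032823; 2,032,823 required, 2,033,455 in favor — approved.
D: 2/3 of 3939762 = 2626508; 2,626,508 required, 2,626,789 in favor — approved.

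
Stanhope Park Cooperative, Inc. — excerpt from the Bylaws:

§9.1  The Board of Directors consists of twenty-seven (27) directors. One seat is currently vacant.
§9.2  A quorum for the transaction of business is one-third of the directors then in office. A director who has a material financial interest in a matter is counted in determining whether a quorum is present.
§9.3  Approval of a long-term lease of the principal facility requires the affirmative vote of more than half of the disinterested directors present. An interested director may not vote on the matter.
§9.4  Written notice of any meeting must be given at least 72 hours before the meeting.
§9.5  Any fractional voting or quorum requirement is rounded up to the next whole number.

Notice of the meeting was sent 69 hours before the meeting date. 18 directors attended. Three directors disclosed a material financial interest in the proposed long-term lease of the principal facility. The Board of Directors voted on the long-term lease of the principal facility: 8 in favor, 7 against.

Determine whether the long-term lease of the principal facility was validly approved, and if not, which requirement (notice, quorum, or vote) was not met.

Notice: 69 hours given; 72 required (69 < 72). Not satisfied.
Quorum: 18 present (interested directors count toward quorum); quorum is 9. Satisfied.
Vote: the long-term lease of the principal facility requires a majority of the disinterested directors present (18 − 3 = 15). A majority of 15 is 8, so 8 affirmative votes are needed; 8 voted in favor. Satisfied.

Invalid — notice requirement not satisfied.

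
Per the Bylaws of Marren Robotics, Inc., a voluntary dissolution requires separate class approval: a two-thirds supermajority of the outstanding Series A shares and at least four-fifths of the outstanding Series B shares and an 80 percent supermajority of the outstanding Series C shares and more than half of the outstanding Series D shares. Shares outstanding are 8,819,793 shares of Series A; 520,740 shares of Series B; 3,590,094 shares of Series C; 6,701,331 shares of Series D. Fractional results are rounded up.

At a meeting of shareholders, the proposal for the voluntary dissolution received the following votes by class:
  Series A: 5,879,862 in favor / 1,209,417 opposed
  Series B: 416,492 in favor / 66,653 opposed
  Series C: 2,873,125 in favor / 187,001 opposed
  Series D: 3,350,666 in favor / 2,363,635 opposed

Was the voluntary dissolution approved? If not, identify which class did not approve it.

Series A: 2/3 of 8819793 = 5879862; 5,879,862 required, 5,879,862 in favor — approved.
Series B: 4/5 of 520740 = 416592; 416,592 required, 416,492 in favor — not approved.
Series C: 4/5 of 3590094 = 2872075.20, rounded up to 2872076; 2,872,076 required, 2,873,125 in favor — approved.
Series D: a majority of 6701331 is 3350666; 3,350,666 required, 3,350,666 in favor — approved.

Not approved — the Series B shares did not give the required vote.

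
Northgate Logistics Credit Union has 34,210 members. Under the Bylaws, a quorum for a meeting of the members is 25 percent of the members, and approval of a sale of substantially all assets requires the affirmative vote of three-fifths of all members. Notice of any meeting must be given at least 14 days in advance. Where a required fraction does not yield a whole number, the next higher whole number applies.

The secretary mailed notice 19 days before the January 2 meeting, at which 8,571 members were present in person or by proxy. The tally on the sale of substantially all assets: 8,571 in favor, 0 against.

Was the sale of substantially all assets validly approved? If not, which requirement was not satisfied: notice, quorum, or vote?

Notice: 19 days given; 14 required. Satisfied.
Quorum: 25% of 34,210 = 8,552.50, rounded up to 8,553; 8,571 present. Satisfied.
Vote: requires three-fifths of all members (34,210); 3/5 of 34210 = 20526, so 20,526 needed; 8,571 in favor. Not satisfied.

Invalid — vote requirement not satisfied.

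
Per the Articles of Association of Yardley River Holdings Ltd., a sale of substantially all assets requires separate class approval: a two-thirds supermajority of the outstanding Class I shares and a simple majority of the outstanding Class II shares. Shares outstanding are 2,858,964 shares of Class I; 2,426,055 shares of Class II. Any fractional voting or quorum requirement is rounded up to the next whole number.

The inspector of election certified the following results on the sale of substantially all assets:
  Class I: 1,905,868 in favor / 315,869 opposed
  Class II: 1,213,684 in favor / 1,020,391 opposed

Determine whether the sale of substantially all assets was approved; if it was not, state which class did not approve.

Not approved — the Class I shares did not give the required vote.

Class I: 2/3 of 2858964 = 1905976; 1,905,976 required, 1,905,868 in favor — not approved.
Class II: a majority of 2426055 is 1213028; 1,213,028 required, 1,213,684 in favor — approved.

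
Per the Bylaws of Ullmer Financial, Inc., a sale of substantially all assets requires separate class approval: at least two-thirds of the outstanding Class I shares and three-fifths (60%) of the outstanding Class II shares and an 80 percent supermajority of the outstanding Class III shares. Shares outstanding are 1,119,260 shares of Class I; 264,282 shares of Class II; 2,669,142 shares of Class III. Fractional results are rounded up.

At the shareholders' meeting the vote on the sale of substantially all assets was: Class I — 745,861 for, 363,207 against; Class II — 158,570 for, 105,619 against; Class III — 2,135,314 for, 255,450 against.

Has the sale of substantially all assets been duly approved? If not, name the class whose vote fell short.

Not approved — the Class I shares did not give the required vote.

Class I: 2/3 of 1119260 = 746173.33, rounded up to 746174; 746,174 required, 745,861 in favor — not approved.
Class II: 3/5 of 264282 = 158569.20, rounded up to 158570; 158,570 required, 158,570 in favor — approved.
Class III: 4/5 of 2669142 = 2135313.60, rounded up to 2135314; 2,135,314 required, 2,135,314 in favor — approved.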